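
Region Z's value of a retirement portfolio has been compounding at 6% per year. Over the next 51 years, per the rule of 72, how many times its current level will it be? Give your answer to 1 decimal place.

Doubles every ≈ 12.00 years (72/6).
51 years is 4.25 doublings; 2^4.25 ≈ 19.0×.

approximately 19.0 times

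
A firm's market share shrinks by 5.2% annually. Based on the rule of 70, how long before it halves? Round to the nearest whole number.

around 13 years

Halving time ≈ 70 / 5.2 = 13.46 → 13 years.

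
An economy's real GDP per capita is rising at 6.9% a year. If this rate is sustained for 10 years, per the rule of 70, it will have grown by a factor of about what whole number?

roughly 2 times

70/6.9 ≈ 10.14 years per doubling.
10 years fits 1 doubling: 2^1 = 2.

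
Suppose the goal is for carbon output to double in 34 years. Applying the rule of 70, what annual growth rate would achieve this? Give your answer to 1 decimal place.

70 / 34 ≈ 2.06, so about 2.1% annually.

around 2.1%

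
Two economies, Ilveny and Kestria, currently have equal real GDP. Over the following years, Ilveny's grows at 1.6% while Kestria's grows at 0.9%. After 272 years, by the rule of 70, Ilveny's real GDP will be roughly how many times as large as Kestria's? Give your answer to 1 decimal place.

approximately 6.6 times

Ilveny pulls ahead at 0.7 pp per year, so the ratio doubles every 70/0.7 ≈ 100.00 years.
In 272 years that's 2.72 doublings: 2^2.72 ≈ 6.6.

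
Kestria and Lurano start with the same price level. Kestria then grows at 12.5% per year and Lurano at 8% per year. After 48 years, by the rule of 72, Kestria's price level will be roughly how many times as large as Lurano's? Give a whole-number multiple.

roughly 8 times

Kestria pulls ahead at 4.5 pp per year, so the ratio doubles every 72/4.5 ≈ 16.00 years.
In 48 years that's 3.00 doublings: 2^3.00 ≈ 8.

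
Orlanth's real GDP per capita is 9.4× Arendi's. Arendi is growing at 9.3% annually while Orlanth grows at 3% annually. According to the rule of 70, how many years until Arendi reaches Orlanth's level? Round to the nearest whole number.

Arendi gains on Orlanth at 9.3% − 3% = 6.3 points a year.
At that relative rate the gap halves every 70/6.3 ≈ 11.11 years.
A 9.4× gap takes log₂(9.4) ≈ 3.23 halvings to close: 3.23 × 11.11 ≈ 36 years.

around 36 years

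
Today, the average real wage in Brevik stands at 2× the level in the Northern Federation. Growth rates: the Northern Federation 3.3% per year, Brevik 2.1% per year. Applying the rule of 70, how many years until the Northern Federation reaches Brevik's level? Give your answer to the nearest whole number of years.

≈ 58 years

the Northern Federation gains on Brevik at 3.3% − 2.1% = 1.2 points a year.
At that relative rate the gap halves every 70/1.2 ≈ 58.33 years.
A 2× gap closes after 1 halving: 1 × 58.33 ≈ 58 years.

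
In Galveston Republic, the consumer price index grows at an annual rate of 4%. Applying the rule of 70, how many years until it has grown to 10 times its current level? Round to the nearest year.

Doubling time ≈ 70/4 = 17.50 years.
Reaching 10× takes log₂(10) ≈ 3.32 doublings.
3.32 × 17.50 ≈ 58 years.

58 years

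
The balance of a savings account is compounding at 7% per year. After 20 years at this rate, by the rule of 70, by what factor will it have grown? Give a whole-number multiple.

At 7% one doubling takes ≈ 10.00 years; 20 years is 2 of them, so ×4.

roughly 4 times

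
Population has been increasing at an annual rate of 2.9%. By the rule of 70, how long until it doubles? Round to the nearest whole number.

24 years

70/2.9 ≈ 24.14, so it doubles roughly every 24 years.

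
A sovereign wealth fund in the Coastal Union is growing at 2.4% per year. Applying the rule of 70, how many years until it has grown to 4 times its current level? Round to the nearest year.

approximately 58 years

At 2.4% it doubles every 70/2.4 ≈ 29.17 years.
4 = 2^2, so 2 doublings → 58 years.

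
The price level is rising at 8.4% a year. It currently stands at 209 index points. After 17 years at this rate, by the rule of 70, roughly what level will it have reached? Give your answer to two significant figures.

It doubles every 70/8.4 ≈ 8.33 years, so 17 years is 2.04 doublings.
2^2.04 ≈ 4.11; 209 × 4.11 ≈ 860 index points.

≈ 860 index points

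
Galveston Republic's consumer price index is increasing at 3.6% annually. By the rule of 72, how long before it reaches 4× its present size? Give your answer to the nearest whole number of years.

One doubling takes 72/3.6 = 20.00 years.
4 = 2^2, so 2 doublings → 40 years.

roughly 40 years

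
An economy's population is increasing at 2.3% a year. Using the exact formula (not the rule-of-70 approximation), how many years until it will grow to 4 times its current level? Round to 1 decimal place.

61.0 years

t = ln(4) / ln(1 + 0.023) = 1.3863 / 0.022739 ≈ 60.97.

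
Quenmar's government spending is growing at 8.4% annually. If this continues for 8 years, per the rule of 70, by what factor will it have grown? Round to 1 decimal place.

around 1.9 times

Doubling time ≈ 70/8.4 = 8.33 years.
8 years / 8.33 ≈ 0.96 doublings → factor 2^0.96 ≈ 1.9.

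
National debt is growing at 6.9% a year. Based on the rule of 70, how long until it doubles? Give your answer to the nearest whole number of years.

70/6.9 ≈ 10.14, so it doubles roughly every 10 years.

approximately 10 years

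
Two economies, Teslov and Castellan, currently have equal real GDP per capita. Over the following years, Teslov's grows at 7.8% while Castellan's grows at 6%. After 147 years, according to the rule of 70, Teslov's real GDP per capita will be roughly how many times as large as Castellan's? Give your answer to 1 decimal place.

about 13.7 times

Teslov pulls ahead at 1.8 pp per year, so the ratio doubles every 70/1.8 ≈ 38.89 years.
In 147 years that's 3.78 doublings: 2^3.78 ≈ 13.7.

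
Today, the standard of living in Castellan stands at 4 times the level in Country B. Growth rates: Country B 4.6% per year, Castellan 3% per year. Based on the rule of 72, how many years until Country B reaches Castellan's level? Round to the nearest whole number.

about 90 years

The growth-rate gap is 4.6% − 3% = 1.6 percentage points.
So the ratio between them halves every 72/1.6 ≈ 45.00 years.
A 4 times gap closes after 2 halvings: 2 × 45.00 ≈ 90 years.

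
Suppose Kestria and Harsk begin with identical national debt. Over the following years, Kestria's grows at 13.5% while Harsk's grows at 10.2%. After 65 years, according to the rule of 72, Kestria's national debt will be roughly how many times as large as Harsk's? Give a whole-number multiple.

Kestria pulls ahead at 3.3 pp per year, so the ratio doubles every 72/3.3 ≈ 21.82 years.
In 65 years that's 2.98 doublings: 2^2.98 ≈ 8.

approximately 8 times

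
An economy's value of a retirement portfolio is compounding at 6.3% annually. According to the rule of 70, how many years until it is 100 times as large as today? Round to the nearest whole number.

One doubling takes 70/6.3 = 11.11 years.
Reaching 100× takes log₂(100) ≈ 6.64 doublings.
6.64 × 11.11 ≈ 74 years.

≈ 74 years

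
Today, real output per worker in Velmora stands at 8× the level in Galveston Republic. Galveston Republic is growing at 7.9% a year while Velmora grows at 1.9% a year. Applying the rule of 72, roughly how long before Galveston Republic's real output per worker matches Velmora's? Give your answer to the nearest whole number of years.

The growth-rate gap is 7.9% − 1.9% = 6 percentage points.
So the ratio between them halves every 72/6 ≈ 12.00 years.
An 8× gap closes after 3 halvings: 3 × 12.00 ≈ 36 years.

roughly 36 years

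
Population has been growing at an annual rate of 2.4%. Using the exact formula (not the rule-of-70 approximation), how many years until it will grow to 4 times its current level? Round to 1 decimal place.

58.5 years

t = ln(4) / ln(1 + 0.024) = 1.3863 / 0.023717 ≈ 58.45.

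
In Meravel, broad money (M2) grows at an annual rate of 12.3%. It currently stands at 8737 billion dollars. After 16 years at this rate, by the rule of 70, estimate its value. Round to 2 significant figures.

61000 billion dollars

Doubling time ≈ 70/12.3 = 5.69 years.
16 years is 16/5.69 ≈ 2.81 doublings, a factor of 2^2.81 ≈ 7.01.
8737 × 7.01 ≈ 61000 billion dollars.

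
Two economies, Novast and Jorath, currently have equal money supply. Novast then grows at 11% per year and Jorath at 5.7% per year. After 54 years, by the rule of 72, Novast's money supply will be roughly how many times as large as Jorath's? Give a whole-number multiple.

Novast pulls ahead at 5.3 pp per year, so the ratio doubles every 72/5.3 ≈ 13.58 years.
In 54 years that's 3.98 doublings: 2^3.98 ≈ 16.

around 16 times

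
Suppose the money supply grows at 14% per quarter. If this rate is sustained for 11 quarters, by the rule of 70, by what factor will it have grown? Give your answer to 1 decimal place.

Doubling time ≈ 70/14 = 5.00 quarters.
11 quarters / 5.00 ≈ 2.20 doublings → factor 2^2.20 ≈ 4.6.

≈ 4.6 times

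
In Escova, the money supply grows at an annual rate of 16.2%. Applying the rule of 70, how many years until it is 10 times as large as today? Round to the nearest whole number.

Doubling time ≈ 70/16.2 = 4.32 years.
Reaching 10× takes log₂(10) ≈ 3.32 doublings.
3.32 × 4.32 ≈ 14 years.

roughly 14 years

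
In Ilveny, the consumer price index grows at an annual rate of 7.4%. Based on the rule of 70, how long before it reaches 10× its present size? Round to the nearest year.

Doubling time ≈ 70/7.4 = 9.46 years.
Reaching 10× takes log₂(10) ≈ 3.32 doublings.
3.32 × 9.46 ≈ 31 years.

31 years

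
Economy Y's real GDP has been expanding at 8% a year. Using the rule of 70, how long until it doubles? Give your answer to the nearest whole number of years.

At 8%, doubling takes about 70/8 = 8.75 years.

9 years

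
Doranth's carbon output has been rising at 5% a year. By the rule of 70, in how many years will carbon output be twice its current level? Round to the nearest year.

roughly 14 years

At 5%, doubling takes about 70/5 = 14.00 years.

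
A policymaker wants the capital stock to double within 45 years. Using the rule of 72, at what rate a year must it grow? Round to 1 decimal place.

72 / 45 ≈ 1.60, so about 1.6% a year.

≈ 1.6%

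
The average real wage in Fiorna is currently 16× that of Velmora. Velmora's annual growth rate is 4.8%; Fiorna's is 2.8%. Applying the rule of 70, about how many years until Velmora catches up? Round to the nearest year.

approximately 140 years

Velmora gains on Fiorna at 4.8% − 2.8% = 2 points a year.
At that relative rate the gap halves every 70/2 ≈ 35.00 years.
A 16× gap closes after 4 halvings: 4 × 35.00 ≈ 140 years.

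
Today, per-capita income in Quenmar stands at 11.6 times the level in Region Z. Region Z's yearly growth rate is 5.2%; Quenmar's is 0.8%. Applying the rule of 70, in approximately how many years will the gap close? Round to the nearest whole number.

56 years

What matters is the difference: 4.4 pp.
Rule of 70 on the gap: the ratio halves every 70/4.4 ≈ 15.91 years.
An 11.6 times gap takes log₂(11.6) ≈ 3.54 halvings to close: 3.54 × 15.91 ≈ 56 years.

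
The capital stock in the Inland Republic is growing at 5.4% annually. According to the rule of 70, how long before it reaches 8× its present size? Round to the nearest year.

roughly 39 years

At 5.4% it doubles every 70/5.4 ≈ 12.96 years.
8 = 2^3, so 3 doublings → 39 years.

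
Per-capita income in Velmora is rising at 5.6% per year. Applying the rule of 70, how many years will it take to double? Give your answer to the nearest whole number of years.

Doubling time ≈ 70 / 5.6 = 12.50 years.

roughly 13 years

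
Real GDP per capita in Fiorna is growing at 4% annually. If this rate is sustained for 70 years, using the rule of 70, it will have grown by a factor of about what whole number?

16 times

Doubling time ≈ 70/4 = 17.50 years.
70/17.50 ≈ 4 doublings, so about 2^4 = 16×.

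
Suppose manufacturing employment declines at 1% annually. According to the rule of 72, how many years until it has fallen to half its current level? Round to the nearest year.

approximately 72 years

Halving time ≈ 72 / 1 = 72.00 → 72 years.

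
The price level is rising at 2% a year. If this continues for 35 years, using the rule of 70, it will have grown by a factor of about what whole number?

Doubling time ≈ 70/2 = 35.00 years.
35/35.00 ≈ 1 doubling, so about 2^1 = 2×.

roughly 2 times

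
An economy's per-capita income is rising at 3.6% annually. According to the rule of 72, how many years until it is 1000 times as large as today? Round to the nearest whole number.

around 199 years

At 3.6% it doubles every 72/3.6 ≈ 20.00 years.
Reaching 1000× takes log₂(1000) ≈ 9.97 doublings.
9.97 × 20.00 ≈ 199 years.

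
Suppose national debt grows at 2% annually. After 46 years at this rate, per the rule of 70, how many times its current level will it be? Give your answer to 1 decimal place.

about 2.5 times

Doubles every ≈ 35.00 years (70/2).
46 years is 1.31 doublings; 2^1.31 ≈ 2.5×.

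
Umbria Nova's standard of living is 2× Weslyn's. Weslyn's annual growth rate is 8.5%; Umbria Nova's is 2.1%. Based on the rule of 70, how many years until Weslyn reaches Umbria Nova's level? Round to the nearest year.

around 11 years

The growth-rate gap is 8.5% − 2.1% = 6.4 percentage points.
So the ratio between them halves every 70/6.4 ≈ 10.94 years.
A 2× gap closes after 1 halving: 1 × 10.94 ≈ 11 years.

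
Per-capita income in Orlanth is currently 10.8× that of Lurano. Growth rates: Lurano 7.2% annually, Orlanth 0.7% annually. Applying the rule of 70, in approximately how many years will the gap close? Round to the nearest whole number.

The growth-rate gap is 7.2% − 0.7% = 6.5 percentage points.
So the ratio between them halves every 70/6.5 ≈ 10.77 years.
A 10.8× gap takes log₂(10.8) ≈ 3.43 halvings to close: 3.43 × 10.77 ≈ 37 years.

approximately 37 years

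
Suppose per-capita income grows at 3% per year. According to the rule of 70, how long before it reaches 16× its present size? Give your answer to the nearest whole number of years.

about 93 years

At 3% it doubles every 70/3 ≈ 23.33 years.
Getting to 16× needs 4 doublings: 4 × 23.33 ≈ 93 years.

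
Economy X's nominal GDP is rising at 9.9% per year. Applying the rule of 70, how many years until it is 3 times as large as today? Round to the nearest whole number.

around 11 years

Doubling time ≈ 70/9.9 = 7.07 years.
Reaching 3× takes log₂(3) ≈ 1.58 doublings.
1.58 × 7.07 ≈ 11 years.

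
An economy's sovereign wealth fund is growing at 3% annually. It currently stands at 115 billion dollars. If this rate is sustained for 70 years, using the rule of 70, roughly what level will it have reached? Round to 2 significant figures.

It doubles every 70/3 ≈ 23.33 years, so 70 years is 3.00 doublings.
2^3.00 ≈ 8.00; 115 × 8.00 ≈ 920 billion dollars.

920 billion dollars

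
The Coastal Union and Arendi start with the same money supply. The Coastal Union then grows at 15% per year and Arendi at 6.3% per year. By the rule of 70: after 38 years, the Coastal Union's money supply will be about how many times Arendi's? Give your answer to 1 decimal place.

26.4 times

the Coastal Union pulls ahead at 8.7 pp per year, so the ratio doubles every 70/8.7 ≈ 8.05 years.
In 38 years that's 4.72 doublings: 2^4.72 ≈ 26.4.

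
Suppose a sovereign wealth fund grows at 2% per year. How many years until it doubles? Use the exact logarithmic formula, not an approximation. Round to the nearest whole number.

t = ln(2) / ln(1 + 0.02) = 0.6931 / 0.019803 ≈ 35.00.
≈ 35 years.

35 years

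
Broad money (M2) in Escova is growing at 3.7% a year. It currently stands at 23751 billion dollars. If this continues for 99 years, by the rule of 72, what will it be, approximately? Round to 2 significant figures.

about 810000 billion dollars

It doubles every 72/3.7 ≈ 19.46 years, so 99 years is 5.09 doublings.
2^5.09 ≈ 34.06; 23751 × 34.06 ≈ 810000 billion dollars.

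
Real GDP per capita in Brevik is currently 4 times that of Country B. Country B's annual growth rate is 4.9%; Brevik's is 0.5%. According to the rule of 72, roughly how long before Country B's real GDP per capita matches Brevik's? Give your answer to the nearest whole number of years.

≈ 33 years

What matters is the difference: 4.4 pp.
Rule of 72 on the gap: the ratio halves every 72/4.4 ≈ 16.36 years.
A 4 times gap closes after 2 halvings: 2 × 16.36 ≈ 33 years.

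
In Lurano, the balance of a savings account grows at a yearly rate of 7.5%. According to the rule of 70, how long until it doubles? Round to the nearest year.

Doubling time ≈ 70 / 7.5 = 9.33 years.

roughly 9 years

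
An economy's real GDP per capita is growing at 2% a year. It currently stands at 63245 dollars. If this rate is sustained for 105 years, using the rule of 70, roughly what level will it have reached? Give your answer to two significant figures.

Doubling time ≈ 70/2 = 35.00 years.
105 years is 105/35.00 ≈ 3.00 doublings, a factor of 2^3.00 ≈ 8.00.
63245 × 8.00 ≈ 510000 dollars.

around 510000 dollars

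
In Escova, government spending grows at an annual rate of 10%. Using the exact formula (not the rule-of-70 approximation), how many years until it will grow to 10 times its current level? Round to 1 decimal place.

24.2 years

t = ln(10) / ln(1 + 0.1) = 2.3026 / 0.095310 ≈ 24.16.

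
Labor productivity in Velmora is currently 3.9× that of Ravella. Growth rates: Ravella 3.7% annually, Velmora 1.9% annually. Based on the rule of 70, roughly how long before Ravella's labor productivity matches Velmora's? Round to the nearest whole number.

roughly 76 years

What matters is the difference: 1.8 pp.
Rule of 70 on the gap: the ratio halves every 70/1.8 ≈ 38.89 years.
A 3.9× gap takes log₂(3.9) ≈ 1.96 halvings to close: 1.96 × 38.89 ≈ 76 years.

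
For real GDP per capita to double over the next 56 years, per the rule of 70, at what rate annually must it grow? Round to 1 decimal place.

70 / 56 ≈ 1.25, so about 1.3% annually.

about 1.3%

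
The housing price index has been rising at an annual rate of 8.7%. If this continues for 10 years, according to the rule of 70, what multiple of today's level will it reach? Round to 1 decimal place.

about 2.4 times

Doubling time ≈ 70/8.7 = 8.05 years.
10 years / 8.05 ≈ 1.24 doublings → factor 2^1.24 ≈ 2.4.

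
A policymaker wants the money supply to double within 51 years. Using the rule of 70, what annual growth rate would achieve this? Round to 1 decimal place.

around 1.4%

70 / 51 ≈ 1.37, so about 1.4% annually.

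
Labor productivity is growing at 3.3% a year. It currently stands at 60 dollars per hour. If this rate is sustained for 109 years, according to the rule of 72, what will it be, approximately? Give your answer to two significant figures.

1900 dollars per hour

It doubles every 72/3.3 ≈ 21.82 years, so 109 years is 5.00 doublings.
2^5.00 ≈ 32.00; 60 × 32.00 ≈ 1900 dollars per hour.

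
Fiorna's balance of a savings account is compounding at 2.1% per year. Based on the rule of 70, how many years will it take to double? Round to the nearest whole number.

70/2.1 ≈ 33.33, so it doubles roughly every 33 years.

about 33 years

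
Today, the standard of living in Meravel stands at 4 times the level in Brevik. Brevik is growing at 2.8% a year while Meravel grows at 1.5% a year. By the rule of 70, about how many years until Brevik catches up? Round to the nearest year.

around 108 years

Brevik gains on Meravel at 2.8% − 1.5% = 1.3 points a year.
At that relative rate the gap halves every 70/1.3 ≈ 53.85 years.
A 4 times gap closes after 2 halvings: 2 × 53.85 ≈ 108 years.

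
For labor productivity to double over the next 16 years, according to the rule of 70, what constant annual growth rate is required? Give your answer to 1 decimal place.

roughly 4.4%

70 / 16 ≈ 4.38, so about 4.4% a year.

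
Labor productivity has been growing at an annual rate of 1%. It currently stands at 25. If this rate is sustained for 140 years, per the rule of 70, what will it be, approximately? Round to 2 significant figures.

roughly 100

Doubling time ≈ 70/1 = 70.00 years.
140 years is 140/70.00 ≈ 2.00 doublings, a factor of 2^2.00 ≈ 4.00.
25 × 4.00 ≈ 100.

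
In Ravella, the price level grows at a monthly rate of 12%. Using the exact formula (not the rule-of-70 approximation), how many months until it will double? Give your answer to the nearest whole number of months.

6 months

t = ln(2) / ln(1 + 0.12) = 0.6931 / 0.113329 ≈ 6.12.
≈ 6 months.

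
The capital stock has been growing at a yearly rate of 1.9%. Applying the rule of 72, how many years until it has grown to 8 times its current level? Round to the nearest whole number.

At 1.9% it doubles every 72/1.9 ≈ 37.89 years.
Getting to 8× needs 3 doublings: 3 × 37.89 ≈ 114 years.

≈ 114 years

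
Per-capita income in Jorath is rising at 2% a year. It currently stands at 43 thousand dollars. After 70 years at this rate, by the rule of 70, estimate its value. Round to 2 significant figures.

≈ 170 thousand dollars

It doubles every 70/2 ≈ 35.00 years, so 70 years is 2.00 doublings.
2^2.00 ≈ 4.00; 43 × 4.00 ≈ 170 thousand dollars.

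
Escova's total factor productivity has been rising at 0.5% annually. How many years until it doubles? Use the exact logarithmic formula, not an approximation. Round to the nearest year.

139 years

t = ln(2) / ln(1 + 0.005) = 0.6931 / 0.004988 ≈ 138.95.
≈ 139 years.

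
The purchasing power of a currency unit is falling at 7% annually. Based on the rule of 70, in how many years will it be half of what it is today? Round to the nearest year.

around 10 years

Halving time ≈ 70 / 7 = 10.00 → 10 years.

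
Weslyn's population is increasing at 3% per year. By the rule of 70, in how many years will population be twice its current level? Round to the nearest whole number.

23 years

Doubling time ≈ 70 / 3 = 23.33 years.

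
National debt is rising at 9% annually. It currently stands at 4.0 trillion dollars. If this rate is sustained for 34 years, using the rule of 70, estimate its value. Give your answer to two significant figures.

Doubling time ≈ 70/9 = 7.78 years.
34 years is 34/7.78 ≈ 4.37 doublings, a factor of 2^4.37 ≈ 20.68.
4.0 × 20.68 ≈ 83 trillion dollars.

83 trillion dollars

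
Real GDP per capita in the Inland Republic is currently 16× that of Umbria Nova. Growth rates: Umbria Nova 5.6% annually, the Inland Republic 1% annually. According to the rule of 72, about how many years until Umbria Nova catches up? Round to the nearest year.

around 63 years

What matters is the difference: 4.6 pp.
Rule of 72 on the gap: the ratio halves every 72/4.6 ≈ 15.65 years.
A 16× gap closes after 4 halvings: 4 × 15.65 ≈ 63 years.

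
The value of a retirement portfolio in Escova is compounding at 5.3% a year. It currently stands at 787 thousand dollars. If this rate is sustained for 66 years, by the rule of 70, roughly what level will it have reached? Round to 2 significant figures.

≈ 25000 thousand dollars

It doubles every 70/5.3 ≈ 13.21 years, so 66 years is 5.00 doublings.
2^5.00 ≈ 32.00; 787 × 32.00 ≈ 25000 thousand dollars.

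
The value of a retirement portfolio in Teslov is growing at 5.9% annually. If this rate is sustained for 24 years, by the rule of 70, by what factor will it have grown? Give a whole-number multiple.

≈ 4 times

70/5.9 ≈ 11.86 years per doubling.
24 years fits 2 doublings: 2^2 = 4.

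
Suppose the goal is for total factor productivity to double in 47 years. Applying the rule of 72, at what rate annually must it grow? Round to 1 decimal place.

72 / 47 ≈ 1.53, so about 1.5% annually.

≈ 1.5%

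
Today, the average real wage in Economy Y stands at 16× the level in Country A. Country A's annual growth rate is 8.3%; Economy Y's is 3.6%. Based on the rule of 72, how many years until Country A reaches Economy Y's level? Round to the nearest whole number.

Country A gains on Economy Y at 8.3% − 3.6% = 4.7 points a year.
At that relative rate the gap halves every 72/4.7 ≈ 15.32 years.
A 16× gap closes after 4 halvings: 4 × 15.32 ≈ 61 years.

≈ 61 years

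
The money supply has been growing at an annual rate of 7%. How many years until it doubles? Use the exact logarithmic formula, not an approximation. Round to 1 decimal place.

10.2 years

t = ln(2) / ln(1 + 0.07) = 0.6931 / 0.067659 ≈ 10.24.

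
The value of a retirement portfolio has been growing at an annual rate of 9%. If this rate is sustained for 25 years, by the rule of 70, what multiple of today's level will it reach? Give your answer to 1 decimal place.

Doubling time ≈ 70/9 = 7.78 years.
25 years / 7.78 ≈ 3.21 doublings → factor 2^3.21 ≈ 9.3.

roughly 9.3 times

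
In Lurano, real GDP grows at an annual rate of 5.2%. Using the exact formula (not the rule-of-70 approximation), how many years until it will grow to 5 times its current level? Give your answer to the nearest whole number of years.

32 years

t = ln(5) / ln(1 + 0.052) = 1.6094 / 0.050693 ≈ 31.75.
≈ 32 years.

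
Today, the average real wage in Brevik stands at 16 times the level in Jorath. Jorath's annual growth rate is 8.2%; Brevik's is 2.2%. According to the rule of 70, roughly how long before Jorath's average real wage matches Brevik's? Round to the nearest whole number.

approximately 47 years

Jorath gains on Brevik at 8.2% − 2.2% = 6 points a year.
At that relative rate the gap halves every 70/6 ≈ 11.67 years.
A 16 times gap closes after 4 halvings: 4 × 11.67 ≈ 47 years.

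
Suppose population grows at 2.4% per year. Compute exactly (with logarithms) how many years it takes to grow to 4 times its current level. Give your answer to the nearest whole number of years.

t = ln(4) / ln(1 + 0.024) = 1.3863 / 0.023717 ≈ 58.45.
≈ 58 years.

58 years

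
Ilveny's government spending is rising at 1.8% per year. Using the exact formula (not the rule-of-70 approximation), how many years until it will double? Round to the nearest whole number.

39 years

t = ln(2) / ln(1 + 0.018) = 0.6931 / 0.017840 ≈ 38.85.
≈ 39 years.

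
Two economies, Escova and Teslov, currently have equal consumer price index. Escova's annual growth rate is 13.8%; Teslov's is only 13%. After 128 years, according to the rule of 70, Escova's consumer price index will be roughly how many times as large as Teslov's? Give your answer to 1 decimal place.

Escova pulls ahead at 0.8 pp per year, so the ratio doubles every 70/0.8 ≈ 87.50 years.
In 128 years that's 1.46 doublings: 2^1.46 ≈ 2.8.

around 2.8 times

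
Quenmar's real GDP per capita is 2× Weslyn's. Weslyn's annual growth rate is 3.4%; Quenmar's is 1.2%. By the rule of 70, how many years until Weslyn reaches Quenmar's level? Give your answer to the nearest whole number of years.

Weslyn gains on Quenmar at 3.4% − 1.2% = 2.2 points a year.
At that relative rate the gap halves every 70/2.2 ≈ 31.82 years.
A 2× gap closes after 1 halving: 1 × 31.82 ≈ 32 years.

≈ 32 years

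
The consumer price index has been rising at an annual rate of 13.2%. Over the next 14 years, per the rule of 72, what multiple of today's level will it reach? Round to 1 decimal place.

about 5.9 times

Doubling time ≈ 72/13.2 = 5.45 years.
14 years / 5.45 ≈ 2.57 doublings → factor 2^2.57 ≈ 5.9.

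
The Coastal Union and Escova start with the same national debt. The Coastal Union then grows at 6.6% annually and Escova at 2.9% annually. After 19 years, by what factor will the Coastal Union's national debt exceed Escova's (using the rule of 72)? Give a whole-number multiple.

around 2 times

the Coastal Union pulls ahead at 3.7 pp per year, so the ratio doubles every 72/3.7 ≈ 19.46 years.
In 19 years that's 0.98 doublings: 2^0.98 ≈ 2.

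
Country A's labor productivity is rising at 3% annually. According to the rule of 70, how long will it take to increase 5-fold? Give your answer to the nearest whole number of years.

54 years

Doubling time ≈ 70/3 = 23.33 years.
5× is log₂ 5 ≈ 2.32 doublings, so ≈ 2.32 × 23.33 = 54 years.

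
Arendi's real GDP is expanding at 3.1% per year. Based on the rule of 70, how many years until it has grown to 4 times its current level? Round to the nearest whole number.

approximately 45 years

At 3.1% it doubles every 70/3.1 ≈ 22.58 years.
4× is 2 doublings, so 2 × 22.58 ≈ 45 years.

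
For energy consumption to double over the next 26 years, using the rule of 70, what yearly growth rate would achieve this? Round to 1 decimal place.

70 / 26 ≈ 2.69, so about 2.7% per year.

about 2.7% per year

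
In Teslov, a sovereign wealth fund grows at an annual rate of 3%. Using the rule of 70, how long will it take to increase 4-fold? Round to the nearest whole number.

47 years

Doubling time ≈ 70/3 = 23.33 years.
4 = 2^2, so 2 doublings → 47 years.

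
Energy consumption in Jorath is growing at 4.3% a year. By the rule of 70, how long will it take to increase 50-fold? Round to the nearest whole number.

At 4.3% it doubles every 70/4.3 ≈ 16.28 years.
50× is log₂ 50 ≈ 5.64 doublings, so ≈ 5.64 × 16.28 = 92 years.

92 years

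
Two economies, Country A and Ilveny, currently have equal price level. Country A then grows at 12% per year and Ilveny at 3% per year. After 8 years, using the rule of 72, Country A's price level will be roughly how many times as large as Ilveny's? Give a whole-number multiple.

Rate gap = 12% − 3% = 9 points.
The ratio doubles every 72/9 ≈ 8.00 years.
8/8.00 ≈ 1.00 doublings → ratio ≈ 2^1.00 ≈ 2.

≈ 2 times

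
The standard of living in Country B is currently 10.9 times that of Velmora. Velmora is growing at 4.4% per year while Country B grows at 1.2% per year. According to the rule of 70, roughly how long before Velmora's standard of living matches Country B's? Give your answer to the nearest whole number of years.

What matters is the difference: 3.2 pp.
Rule of 70 on the gap: the ratio halves every 70/3.2 ≈ 21.88 years.
A 10.9 times gap takes log₂(10.9) ≈ 3.45 halvings to close: 3.45 × 21.88 ≈ 75 years.

roughly 75 years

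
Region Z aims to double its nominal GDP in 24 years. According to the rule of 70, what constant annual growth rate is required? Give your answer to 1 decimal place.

roughly 2.9% a year

70 / 24 ≈ 2.92, so about 2.9% a year.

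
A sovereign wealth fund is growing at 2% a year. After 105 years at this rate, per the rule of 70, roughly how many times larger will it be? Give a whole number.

70/2 ≈ 35.00 years per doubling.
105 years fits 3 doublings: 2^3 = 8.

around 8 times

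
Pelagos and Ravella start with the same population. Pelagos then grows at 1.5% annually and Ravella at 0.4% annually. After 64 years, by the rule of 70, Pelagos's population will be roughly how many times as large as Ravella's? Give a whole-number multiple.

Only the 1.1-point difference matters.
70/1.1 ≈ 63.64 years per doubling of the ratio; 64 years gives 1.01 doublings, so ≈ 2×.

roughly 2 times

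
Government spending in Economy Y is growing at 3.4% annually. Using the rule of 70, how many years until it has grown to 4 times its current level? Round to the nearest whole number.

One doubling takes 70/3.4 = 20.59 years.
4× is 2 doublings, so 2 × 20.59 ≈ 41 years.

around 41 years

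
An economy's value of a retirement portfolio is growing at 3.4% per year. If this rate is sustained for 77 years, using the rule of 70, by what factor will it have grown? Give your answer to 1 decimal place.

Doubles every ≈ 20.59 years (70/3.4).
77 years is 3.74 doublings; 2^3.74 ≈ 13.4×.

around 13.4 times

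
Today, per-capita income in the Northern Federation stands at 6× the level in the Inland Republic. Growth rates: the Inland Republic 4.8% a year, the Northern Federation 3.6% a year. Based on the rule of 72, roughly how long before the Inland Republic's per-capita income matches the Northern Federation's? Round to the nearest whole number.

155 years

The growth-rate gap is 4.8% − 3.6% = 1.2 percentage points.
So the ratio between them halves every 72/1.2 ≈ 60.00 years.
A 6× gap takes log₂(6) ≈ 2.58 halvings to close: 2.58 × 60.00 ≈ 155 years.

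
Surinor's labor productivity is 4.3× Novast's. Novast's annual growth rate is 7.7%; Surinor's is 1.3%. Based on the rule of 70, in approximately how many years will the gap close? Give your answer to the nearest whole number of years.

What matters is the difference: 6.4 pp.
Rule of 70 on the gap: the ratio halves every 70/6.4 ≈ 10.94 years.
A 4.3× gap takes log₂(4.3) ≈ 2.10 halvings to close: 2.10 × 10.94 ≈ 23 years.

≈ 23 years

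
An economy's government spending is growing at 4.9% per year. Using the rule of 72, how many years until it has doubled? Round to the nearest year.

15 years

72/4.9 ≈ 14.69, so it doubles roughly every 15 years.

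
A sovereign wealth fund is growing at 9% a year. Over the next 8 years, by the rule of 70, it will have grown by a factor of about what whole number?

roughly 2 times

70/9 ≈ 7.78 years per doubling.
8 years fits 1 doubling: 2^1 = 2.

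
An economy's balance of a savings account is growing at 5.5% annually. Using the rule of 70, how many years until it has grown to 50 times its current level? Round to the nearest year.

about 72 years

One doubling takes 70/5.5 = 12.73 years.
Reaching 50× takes log₂(50) ≈ 5.64 doublings.
5.64 × 12.73 ≈ 72 years.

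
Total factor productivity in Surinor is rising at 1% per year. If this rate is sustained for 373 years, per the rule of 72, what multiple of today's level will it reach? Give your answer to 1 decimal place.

Doubling time ≈ 72/1 = 72.00 years.
373 years / 72.00 ≈ 5.18 doublings → factor 2^5.18 ≈ 36.3.

around 36.3 times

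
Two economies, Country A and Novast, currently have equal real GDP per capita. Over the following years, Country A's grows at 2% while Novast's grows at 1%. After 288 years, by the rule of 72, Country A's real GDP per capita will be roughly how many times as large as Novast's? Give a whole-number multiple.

Country A pulls ahead at 1 pp per year, so the ratio doubles every 72/1 ≈ 72.00 years.
In 288 years that's 4.00 doublings: 2^4.00 ≈ 16.

around 16 times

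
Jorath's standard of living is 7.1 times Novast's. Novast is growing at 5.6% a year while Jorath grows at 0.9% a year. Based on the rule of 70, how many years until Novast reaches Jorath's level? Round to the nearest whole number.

around 42 years

What matters is the difference: 4.7 pp.
Rule of 70 on the gap: the ratio halves every 70/4.7 ≈ 14.89 years.
A 7.1 times gap takes log₂(7.1) ≈ 2.83 halvings to close: 2.83 × 14.89 ≈ 42 years.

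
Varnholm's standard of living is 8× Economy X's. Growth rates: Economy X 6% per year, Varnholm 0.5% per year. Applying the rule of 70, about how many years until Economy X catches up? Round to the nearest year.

38 years

Economy X gains on Varnholm at 6% − 0.5% = 5.5 points a year.
At that relative rate the gap halves every 70/5.5 ≈ 12.73 years.
An 8× gap closes after 3 halvings: 3 × 12.73 ≈ 38 years.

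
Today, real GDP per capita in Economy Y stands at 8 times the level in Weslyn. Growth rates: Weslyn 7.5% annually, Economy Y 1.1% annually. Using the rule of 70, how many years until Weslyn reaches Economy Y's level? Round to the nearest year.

about 33 years

Weslyn gains on Economy Y at 7.5% − 1.1% = 6.4 points a year.
At that relative rate the gap halves every 70/6.4 ≈ 10.94 years.
An 8 times gap closes after 3 halvings: 3 × 10.94 ≈ 33 years.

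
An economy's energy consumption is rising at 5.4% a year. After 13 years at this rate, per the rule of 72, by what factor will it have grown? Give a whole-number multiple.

roughly 2 times

72/5.4 ≈ 13.33 years per doubling.
13 years fits 1 doubling: 2^1 = 2.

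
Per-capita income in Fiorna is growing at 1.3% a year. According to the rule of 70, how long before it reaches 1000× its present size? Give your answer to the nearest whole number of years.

At 1.3% it doubles every 70/1.3 ≈ 53.85 years.
1000× is log₂ 1000 ≈ 9.97 doublings, so ≈ 9.97 × 53.85 = 537 years.

around 537 years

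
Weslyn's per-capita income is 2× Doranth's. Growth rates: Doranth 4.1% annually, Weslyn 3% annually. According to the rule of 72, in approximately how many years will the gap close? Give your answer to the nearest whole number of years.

65 years

Doranth gains on Weslyn at 4.1% − 3% = 1.1 points a year.
At that relative rate the gap halves every 72/1.1 ≈ 65.45 years.
A 2× gap closes after 1 halving: 1 × 65.45 ≈ 65 years.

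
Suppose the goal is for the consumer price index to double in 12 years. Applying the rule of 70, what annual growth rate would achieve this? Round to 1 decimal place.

≈ 5.8%

70 / 12 ≈ 5.83, so about 5.8% annually.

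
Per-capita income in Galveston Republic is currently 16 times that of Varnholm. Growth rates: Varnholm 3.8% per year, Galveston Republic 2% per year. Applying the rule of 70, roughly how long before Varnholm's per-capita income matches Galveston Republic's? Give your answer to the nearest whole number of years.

≈ 156 years

What matters is the difference: 1.8 pp.
Rule of 70 on the gap: the ratio halves every 70/1.8 ≈ 38.89 years.
A 16 times gap closes after 4 halvings: 4 × 38.89 ≈ 156 years.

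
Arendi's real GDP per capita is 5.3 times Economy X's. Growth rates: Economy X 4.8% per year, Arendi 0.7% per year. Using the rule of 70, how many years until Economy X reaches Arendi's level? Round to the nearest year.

approximately 41 years

The growth-rate gap is 4.8% − 0.7% = 4.1 percentage points.
So the ratio between them halves every 70/4.1 ≈ 17.07 years.
A 5.3 times gap takes log₂(5.3) ≈ 2.41 halvings to close: 2.41 × 17.07 ≈ 41 years.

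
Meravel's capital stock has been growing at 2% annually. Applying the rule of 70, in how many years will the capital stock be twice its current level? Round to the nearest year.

At 2%, doubling takes about 70/2 = 35.00 years.

roughly 35 years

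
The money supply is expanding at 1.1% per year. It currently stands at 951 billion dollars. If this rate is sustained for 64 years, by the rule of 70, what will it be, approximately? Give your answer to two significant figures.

Doubling time ≈ 70/1.1 = 63.64 years.
64 years is 64/63.64 ≈ 1.01 doublings, a factor of 2^1.01 ≈ 2.01.
951 × 2.01 ≈ 1900 billion dollars.

around 1900 billion dollars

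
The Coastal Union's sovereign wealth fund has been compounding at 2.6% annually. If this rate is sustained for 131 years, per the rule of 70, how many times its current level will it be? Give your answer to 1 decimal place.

Doubling time ≈ 70/2.6 = 26.92 years.
131 years / 26.92 ≈ 4.87 doublings → factor 2^4.87 ≈ 29.2.

29.2 times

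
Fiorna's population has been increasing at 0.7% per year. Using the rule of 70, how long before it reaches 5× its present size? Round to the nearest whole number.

One doubling takes 70/0.7 = 100.00 years.
Reaching 5× takes log₂(5) ≈ 2.32 doublings.
2.32 × 100.00 ≈ 232 years.

roughly 232 years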